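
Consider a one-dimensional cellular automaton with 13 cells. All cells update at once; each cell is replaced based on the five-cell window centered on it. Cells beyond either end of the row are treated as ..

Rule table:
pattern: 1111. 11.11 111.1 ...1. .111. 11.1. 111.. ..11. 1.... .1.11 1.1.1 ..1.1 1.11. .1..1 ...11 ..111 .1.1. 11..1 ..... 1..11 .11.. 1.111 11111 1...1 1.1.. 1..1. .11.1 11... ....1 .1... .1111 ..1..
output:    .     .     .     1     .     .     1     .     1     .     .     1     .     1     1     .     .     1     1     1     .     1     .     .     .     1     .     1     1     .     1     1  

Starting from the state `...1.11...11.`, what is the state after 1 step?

1111...1.1..1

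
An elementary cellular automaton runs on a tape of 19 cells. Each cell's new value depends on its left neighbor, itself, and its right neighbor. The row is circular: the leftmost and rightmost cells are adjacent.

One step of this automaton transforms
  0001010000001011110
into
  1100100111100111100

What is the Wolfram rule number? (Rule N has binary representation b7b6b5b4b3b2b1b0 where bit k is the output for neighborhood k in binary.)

position 15: 111 → 1  (bit 7 = 1)
position 17: 110 → 0  (bit 6 = 0)
position 4: 101 → 1  (bit 5 = 1)
position 6: 100 → 0  (bit 4 = 0)
position 14: 011 → 1  (bit 3 = 1)
position 3: 010 → 0  (bit 2 = 0)
position 2: 001 → 0  (bit 1 = 0)
position 0: 000 → 1  (bit 0 = 1)
bits b7..b0 = 10101001 = 169

169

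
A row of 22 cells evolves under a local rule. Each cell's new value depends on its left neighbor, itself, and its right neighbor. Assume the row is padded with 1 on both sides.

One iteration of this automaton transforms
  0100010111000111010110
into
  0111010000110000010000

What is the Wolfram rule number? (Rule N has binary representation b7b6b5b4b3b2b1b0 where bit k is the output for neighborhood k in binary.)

21

position 8: 111 → 0  (bit 7 = 0)
position 9: 110 → 0  (bit 6 = 0)
position 0: 101 → 0  (bit 5 = 0)
position 2: 100 → 1  (bit 4 = 1)
position 7: 011 → 0  (bit 3 = 0)
position 1: 010 → 1  (bit 2 = 1)
position 4: 001 → 0  (bit 1 = 0)
position 3: 000 → 1  (bit 0 = 1)
bits b7..b0 = 00010101 = 21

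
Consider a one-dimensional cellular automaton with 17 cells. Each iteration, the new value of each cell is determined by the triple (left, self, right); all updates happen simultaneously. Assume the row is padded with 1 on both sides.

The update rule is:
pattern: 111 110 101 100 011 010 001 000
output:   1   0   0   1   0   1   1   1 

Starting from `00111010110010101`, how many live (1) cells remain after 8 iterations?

9

11010010001110100
10011111110100111
01101111100111011
00000111011010001
11111010000011110
11110011111101100
11101101111000011
11000000110111101
count of 1: 9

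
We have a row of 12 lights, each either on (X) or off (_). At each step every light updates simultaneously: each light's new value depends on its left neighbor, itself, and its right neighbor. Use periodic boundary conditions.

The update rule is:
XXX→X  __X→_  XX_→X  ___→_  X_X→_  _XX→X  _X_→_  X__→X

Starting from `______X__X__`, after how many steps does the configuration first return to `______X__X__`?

12

_______X__X_
________X__X
X________X__
_X________X_
__X________X
X__X________
_X__X_______
__X__X______
___X__X_____
____X__X____
_____X__X___
______X__X__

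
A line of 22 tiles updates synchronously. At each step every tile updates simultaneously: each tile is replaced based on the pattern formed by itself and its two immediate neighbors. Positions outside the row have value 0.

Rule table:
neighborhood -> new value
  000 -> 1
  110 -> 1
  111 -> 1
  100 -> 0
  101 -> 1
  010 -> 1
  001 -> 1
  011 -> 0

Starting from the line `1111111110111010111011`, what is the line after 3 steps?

1101111111110111110111

step 1: 0111111111011111011101
step 2: 1011111111101111101111
step 3: 1101111111110111110111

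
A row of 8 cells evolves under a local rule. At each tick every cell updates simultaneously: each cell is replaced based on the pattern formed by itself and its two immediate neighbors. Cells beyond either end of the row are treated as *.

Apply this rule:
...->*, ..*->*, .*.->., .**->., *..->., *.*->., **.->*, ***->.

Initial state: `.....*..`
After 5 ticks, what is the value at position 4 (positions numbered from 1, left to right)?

.

tick 1: .****..*
tick 2: ....*.*.
tick 3: .***....
tick 4: ...*.***
tick 5: .**.....
position 4 holds .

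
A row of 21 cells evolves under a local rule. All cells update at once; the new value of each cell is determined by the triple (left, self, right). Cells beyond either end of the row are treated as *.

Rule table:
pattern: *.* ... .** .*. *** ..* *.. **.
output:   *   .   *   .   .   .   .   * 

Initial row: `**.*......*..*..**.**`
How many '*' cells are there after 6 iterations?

1

iteration 1: .**.............****.
iteration 2: ***.............*..**
iteration 3: ..*................*.
iteration 4: ....................*
iteration 5: ....................*  (fixed point — unchanged through iteration 6)
count of *: 1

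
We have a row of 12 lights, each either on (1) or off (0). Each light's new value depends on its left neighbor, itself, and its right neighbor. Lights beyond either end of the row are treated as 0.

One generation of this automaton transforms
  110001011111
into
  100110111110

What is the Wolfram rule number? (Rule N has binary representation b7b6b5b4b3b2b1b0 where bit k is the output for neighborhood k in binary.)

171

position 8: 111 → 1  (bit 7 = 1)
position 1: 110 → 0  (bit 6 = 0)
position 6: 101 → 1  (bit 5 = 1)
position 2: 100 → 0  (bit 4 = 0)
position 0: 011 → 1  (bit 3 = 1)
position 5: 010 → 0  (bit 2 = 0)
position 4: 001 → 1  (bit 1 = 1)
position 3: 000 → 1  (bit 0 = 1)
bits b7..b0 = 10101011 = 171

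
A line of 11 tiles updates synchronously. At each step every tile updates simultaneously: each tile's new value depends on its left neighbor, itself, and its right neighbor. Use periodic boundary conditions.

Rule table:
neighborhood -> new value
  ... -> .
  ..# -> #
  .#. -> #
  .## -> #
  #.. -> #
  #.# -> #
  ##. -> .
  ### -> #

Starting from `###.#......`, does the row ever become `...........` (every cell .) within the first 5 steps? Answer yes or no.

no

##.###....#
#.###.#..##
.###.######
###.######.
##.######.#
step 5 is ##.######.#, still not uniform .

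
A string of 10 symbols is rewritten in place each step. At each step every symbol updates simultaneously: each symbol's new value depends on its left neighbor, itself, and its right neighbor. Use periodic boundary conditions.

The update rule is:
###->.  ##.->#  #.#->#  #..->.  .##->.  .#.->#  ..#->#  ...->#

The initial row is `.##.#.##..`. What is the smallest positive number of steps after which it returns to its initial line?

step 1: #.####.#.#
step 2: ##...####.
step 3: .#.##...##
step 4: ###.#.##.#
step 5: ..####.##.
step 6: ##...##.#.
step 7: .#.##.####
step 8: ###.##...#
step 9: ..##.#.##.
step 10: ##.####.#.
step 11: .##...####
step 12: #.#.##...#
step 13: ####.#.##.
step 14: ...####.##
step 15: .##...##.#
step 16: #.#.##.###
step 17: ####.##...
step 18: ...##.#.##
step 19: .##.####.#
step 20: #.##...###
step 21: ##.#.##...
step 22: .####.#.##
step 23: #...####.#
step 24: #.##...##.
step 25: ##.#.##.##
step 26: .####.##..
step 27: #...##.#.#
step 28: #.##.####.
step 29: ##.##...##
step 30: .##.#.##..

30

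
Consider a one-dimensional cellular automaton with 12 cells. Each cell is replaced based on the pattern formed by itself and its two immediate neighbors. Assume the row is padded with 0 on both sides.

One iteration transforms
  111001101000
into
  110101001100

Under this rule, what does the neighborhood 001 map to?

At position 4 the neighborhood is 001; the next row has 0 there.

0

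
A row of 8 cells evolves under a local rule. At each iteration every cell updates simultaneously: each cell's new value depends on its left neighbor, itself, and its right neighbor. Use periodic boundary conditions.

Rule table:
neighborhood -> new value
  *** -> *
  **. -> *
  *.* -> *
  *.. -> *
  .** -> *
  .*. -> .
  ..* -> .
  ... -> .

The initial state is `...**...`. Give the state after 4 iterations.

*..*****

...***..
...****.
...*****
*..*****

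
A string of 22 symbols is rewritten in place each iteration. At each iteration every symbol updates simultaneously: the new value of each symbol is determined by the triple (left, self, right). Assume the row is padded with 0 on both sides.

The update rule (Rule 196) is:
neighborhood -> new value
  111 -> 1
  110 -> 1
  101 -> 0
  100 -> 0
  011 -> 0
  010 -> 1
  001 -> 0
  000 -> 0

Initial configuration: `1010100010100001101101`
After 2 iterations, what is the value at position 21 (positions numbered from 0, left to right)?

1010100010100000100101
1010100010100000100101
position 21 holds 1

1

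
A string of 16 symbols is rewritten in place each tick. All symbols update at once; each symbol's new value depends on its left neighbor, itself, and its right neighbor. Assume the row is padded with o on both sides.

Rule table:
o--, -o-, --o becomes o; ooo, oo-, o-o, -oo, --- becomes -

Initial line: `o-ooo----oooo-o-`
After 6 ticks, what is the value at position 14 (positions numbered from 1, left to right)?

-

-----o--o-----o-
o---oooooo---oo-
-o-o------o-o---
-o-oo----oo-oo-o
-o---o--o-------
-oo-oooooo-----o
position 14 holds -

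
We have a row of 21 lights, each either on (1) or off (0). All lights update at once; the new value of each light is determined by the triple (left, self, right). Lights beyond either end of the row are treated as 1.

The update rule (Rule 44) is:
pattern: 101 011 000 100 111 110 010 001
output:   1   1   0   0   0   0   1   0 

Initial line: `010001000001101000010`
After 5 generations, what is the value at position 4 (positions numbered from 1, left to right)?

0

110001000001011000011
000001000001110000010
000001000001000000011
000001000001000000010
000001000001000000011
position 4 holds 0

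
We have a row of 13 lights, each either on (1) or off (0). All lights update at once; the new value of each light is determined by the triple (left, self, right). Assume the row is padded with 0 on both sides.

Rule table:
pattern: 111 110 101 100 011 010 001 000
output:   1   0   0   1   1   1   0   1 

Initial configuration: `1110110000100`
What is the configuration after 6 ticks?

1010101010101

tick 1: 1100101110111
tick 2: 1010101100110
tick 3: 1010101010101
tick 4: 1010101010101  (fixed point — unchanged through tick 6)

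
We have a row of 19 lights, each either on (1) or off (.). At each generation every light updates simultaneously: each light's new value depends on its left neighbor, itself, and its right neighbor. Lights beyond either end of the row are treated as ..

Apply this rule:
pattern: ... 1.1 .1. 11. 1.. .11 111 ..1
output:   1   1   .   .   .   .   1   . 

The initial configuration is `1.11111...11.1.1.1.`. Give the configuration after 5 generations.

.1.111..1...1.1.1..
..1.1.....1..1.1..1
1..1..111.....1....
.......1..111...111
111111.....1..1..1.

111111.....1..1..1.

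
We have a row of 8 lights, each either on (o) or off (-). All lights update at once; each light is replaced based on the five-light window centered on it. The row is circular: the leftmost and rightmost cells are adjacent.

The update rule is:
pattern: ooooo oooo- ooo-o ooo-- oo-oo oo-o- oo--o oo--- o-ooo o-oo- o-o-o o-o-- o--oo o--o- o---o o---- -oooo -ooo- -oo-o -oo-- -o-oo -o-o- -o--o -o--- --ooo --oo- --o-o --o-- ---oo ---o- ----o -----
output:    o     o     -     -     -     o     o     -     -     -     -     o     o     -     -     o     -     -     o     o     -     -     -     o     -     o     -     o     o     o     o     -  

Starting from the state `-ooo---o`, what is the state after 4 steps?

--oo-ooo

------o-
o---oooo
---o--oo
--oo-ooo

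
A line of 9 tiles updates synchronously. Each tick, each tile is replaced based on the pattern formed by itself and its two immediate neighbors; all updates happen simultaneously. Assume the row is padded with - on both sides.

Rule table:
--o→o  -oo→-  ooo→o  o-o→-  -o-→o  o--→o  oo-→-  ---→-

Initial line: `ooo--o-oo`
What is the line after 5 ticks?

oo-oo--oo

tick 1: -o-ooo---
tick 2: oo--o-o--
tick 3: --ooo-oo-
tick 4: -o-o----o
tick 5: oo-oo--oo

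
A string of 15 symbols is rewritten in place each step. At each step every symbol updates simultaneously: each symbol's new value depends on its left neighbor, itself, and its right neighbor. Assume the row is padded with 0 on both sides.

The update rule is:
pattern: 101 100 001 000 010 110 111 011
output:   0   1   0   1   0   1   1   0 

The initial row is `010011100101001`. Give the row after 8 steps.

100100100100111

step 1: 001001110000100
step 2: 100100111110011
step 3: 010010011111001
step 4: 001001001111100
step 5: 100100100111111
step 6: 010010010011111
step 7: 001001001001111
step 8: 100100100100111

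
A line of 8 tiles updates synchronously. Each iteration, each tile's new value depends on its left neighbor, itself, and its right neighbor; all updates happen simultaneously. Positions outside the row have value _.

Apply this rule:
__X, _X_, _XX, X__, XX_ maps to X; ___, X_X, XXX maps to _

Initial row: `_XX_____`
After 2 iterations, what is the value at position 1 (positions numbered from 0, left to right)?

_

iteration 1: XXXX____
iteration 2: X__XX___
position 1 holds _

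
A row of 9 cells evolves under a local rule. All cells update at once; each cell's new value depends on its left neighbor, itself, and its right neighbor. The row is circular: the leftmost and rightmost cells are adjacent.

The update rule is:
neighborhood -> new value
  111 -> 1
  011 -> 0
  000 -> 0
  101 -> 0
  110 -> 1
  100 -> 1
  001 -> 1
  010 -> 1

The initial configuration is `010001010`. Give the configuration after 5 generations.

generation 1: 111011011
generation 2: 111001001
generation 3: 111111110
generation 4: 011111110
generation 5: 101111111

101111111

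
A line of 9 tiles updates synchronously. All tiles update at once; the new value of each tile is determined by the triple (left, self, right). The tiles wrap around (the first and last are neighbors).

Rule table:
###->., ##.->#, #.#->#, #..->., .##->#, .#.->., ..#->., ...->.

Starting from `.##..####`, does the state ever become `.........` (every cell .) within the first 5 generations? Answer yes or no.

yes

###..#..#
..#.....#
.........
all cells are . at generation 3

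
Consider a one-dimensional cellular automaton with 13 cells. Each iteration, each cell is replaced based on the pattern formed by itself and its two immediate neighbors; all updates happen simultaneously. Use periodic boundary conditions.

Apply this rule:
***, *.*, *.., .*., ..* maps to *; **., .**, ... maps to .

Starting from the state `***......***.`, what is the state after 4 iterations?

.*.*....*.*.*
*****..******
****.**.*****
***.*..*.****

***.*..*.****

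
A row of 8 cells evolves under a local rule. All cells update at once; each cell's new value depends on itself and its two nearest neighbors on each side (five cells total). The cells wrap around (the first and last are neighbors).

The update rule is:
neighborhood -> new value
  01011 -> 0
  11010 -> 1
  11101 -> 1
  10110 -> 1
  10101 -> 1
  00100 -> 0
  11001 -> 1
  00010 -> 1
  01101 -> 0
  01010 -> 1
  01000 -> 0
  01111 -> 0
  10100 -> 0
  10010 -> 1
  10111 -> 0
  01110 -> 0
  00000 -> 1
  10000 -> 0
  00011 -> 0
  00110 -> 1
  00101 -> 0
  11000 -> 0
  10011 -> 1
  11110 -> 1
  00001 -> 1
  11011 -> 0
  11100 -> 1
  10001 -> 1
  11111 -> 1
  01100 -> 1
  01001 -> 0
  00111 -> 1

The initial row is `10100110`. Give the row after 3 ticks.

tick 1: 11001101
tick 2: 01111000
tick 3: 01011001

01011001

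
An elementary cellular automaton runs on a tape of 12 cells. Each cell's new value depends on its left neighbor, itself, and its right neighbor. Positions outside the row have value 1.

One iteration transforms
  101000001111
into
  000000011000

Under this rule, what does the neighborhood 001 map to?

At position 7 the neighborhood is 001; the next row has 1 there.

1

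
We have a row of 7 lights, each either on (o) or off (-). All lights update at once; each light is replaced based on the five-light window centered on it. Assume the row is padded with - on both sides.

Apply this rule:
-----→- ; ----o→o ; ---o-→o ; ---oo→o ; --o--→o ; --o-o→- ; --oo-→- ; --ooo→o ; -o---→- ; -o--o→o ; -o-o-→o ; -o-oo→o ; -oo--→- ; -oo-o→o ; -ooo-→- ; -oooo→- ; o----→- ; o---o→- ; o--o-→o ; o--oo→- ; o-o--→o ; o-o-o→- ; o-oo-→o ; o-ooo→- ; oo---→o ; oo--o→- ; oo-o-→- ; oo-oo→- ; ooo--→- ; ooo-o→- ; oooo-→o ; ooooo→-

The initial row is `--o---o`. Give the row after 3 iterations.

o------

ooo--oo
o------
o------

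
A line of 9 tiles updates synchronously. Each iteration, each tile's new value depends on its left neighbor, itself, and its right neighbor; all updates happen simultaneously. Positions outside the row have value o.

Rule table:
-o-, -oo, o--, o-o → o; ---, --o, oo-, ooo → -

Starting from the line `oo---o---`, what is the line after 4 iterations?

oo-oo----

--o--oo--
o-oo-o-o-
-oo-ooooo
oo-oo----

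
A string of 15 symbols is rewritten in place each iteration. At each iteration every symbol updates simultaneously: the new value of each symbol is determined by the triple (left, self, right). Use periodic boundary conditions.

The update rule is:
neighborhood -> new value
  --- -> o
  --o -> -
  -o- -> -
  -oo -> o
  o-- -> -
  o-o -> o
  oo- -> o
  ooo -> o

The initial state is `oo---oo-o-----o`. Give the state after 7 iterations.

iteration 1: oo-o-ooo--ooo-o
iteration 2: ooo-oooo--ooooo
iteration 3: oooooooo--ooooo
iteration 4: oooooooo--ooooo  (fixed point — unchanged through iteration 7)

oooooooo--ooooo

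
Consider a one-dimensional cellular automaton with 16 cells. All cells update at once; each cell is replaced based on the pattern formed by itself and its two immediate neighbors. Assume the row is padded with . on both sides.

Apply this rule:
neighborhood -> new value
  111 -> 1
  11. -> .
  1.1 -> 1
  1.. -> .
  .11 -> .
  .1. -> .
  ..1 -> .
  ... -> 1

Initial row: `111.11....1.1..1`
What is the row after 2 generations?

..1..1.......111

.1.1...11..1....
..1..1.......111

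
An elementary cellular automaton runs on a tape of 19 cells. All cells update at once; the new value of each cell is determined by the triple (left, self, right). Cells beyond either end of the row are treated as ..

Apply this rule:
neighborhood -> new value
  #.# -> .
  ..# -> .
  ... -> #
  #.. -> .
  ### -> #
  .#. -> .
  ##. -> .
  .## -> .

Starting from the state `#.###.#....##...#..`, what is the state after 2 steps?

##...##....##...#..

step 1: ...#....##....#...#
step 2: ##...##....##...#..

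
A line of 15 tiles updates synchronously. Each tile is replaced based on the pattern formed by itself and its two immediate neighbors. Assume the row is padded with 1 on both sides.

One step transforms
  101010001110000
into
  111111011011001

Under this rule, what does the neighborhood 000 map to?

0

At position 6 the neighborhood is 000; the next row has 0 there.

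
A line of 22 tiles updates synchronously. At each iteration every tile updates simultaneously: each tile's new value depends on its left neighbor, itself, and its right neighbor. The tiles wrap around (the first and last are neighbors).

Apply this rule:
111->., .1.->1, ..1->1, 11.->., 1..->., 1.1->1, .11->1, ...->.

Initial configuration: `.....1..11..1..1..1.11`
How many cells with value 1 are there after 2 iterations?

....11.11..11.11.1111.
...11.11..11.11.11....
count of 1: 10

10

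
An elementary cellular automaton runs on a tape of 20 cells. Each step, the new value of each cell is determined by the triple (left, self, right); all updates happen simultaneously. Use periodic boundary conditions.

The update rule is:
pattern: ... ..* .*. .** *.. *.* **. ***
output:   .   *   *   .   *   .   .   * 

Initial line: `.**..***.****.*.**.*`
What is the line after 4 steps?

**...**.*.*........*

...**.*...**..*....*
*.*...**.*..****..**
..**.*...***.**.**.*
**...**.*.*........*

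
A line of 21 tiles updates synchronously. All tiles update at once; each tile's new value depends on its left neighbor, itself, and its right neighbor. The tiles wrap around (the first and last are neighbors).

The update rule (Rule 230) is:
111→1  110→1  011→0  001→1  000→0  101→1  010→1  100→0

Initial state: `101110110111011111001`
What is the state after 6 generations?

111101101110110111011

110111011011101111010
011011101101110111111
101101110110111011111
110110111011011101111
111011011101101110111
111101101110110111011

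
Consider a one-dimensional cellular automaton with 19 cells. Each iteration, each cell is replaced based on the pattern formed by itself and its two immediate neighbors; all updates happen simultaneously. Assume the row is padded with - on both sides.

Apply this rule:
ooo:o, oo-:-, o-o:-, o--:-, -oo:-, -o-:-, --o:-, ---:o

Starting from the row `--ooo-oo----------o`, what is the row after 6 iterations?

ooo--o--oooooooo---

o--o-----oooooooo--
-----ooo--oooooo--o
oooo--o----oooo----
-oo-----oo--oo--ooo
----ooo----------o-
ooo--o--oooooooo---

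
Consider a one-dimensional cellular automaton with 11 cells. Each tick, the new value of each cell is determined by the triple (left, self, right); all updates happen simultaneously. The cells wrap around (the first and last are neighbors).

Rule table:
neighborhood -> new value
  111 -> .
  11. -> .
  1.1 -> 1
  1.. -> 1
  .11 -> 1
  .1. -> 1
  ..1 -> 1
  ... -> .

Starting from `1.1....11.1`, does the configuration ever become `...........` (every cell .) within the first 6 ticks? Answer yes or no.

.111..11.11
11..111.11.
1.111..11.1
.11..111.11
11.111..11.
1.11..111.1
tick 6 is 1.11..111.1, still not uniform .

no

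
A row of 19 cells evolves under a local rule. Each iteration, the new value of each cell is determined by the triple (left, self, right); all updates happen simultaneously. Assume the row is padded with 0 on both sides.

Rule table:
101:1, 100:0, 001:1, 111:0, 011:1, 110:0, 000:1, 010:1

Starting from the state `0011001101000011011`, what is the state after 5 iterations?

1000110110011001110

1110011011011110110
1000110110110001100
1011101101100111001
1110011011001100011
1000110110011001110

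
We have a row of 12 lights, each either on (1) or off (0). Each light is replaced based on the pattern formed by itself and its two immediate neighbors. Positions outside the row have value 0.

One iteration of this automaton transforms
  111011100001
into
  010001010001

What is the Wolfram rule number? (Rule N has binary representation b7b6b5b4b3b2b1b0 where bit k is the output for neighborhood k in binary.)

148

position 1: 111 → 1  (bit 7 = 1)
position 2: 110 → 0  (bit 6 = 0)
position 3: 101 → 0  (bit 5 = 0)
position 7: 100 → 1  (bit 4 = 1)
position 0: 011 → 0  (bit 3 = 0)
position 11: 010 → 1  (bit 2 = 1)
position 10: 001 → 0  (bit 1 = 0)
position 8: 000 → 0  (bit 0 = 0)
bits b7..b0 = 10010100 = 148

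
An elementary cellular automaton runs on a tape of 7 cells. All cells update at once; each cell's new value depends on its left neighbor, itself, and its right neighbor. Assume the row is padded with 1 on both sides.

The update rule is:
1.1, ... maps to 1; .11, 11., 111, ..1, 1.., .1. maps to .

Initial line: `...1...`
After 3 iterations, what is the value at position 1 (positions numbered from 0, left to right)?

.

.1...1.
1..1..1
.......
position 1 holds .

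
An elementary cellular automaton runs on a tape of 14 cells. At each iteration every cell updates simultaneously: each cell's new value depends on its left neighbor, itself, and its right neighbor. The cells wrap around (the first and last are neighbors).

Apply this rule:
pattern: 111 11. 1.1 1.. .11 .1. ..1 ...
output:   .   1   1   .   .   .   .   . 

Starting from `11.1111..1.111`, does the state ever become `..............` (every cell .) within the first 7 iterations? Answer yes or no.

yes

.11...1...1...
..1...........
..............
all cells are . at iteration 3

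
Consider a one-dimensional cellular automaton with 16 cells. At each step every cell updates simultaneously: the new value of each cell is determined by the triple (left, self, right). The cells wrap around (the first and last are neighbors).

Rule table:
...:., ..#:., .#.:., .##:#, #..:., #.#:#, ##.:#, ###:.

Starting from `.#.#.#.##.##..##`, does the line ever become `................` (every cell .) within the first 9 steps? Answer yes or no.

#.#.#.######..##
##.#.##....#..#.
###.###........#
..###.#........#
..#.##..........
...###..........
...#.#..........
....#...........
................
all cells are . at step 9

yes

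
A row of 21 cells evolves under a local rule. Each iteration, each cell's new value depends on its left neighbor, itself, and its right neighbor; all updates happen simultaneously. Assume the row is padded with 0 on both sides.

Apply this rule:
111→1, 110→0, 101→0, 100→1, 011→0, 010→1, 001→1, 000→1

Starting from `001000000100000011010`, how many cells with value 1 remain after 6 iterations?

11

111111111111111100011
011111111111111011100
101111111111110001011
100111111111101111000
111011111111000110111
010001111110111000010
count of 1: 11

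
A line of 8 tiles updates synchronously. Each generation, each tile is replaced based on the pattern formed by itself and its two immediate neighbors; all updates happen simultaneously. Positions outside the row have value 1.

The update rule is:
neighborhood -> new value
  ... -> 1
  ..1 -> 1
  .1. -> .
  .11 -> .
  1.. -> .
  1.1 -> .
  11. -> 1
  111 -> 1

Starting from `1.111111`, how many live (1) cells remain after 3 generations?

generation 1: 1..11111
generation 2: 1.1.1111
generation 3: 1....111
count of 1: 4

4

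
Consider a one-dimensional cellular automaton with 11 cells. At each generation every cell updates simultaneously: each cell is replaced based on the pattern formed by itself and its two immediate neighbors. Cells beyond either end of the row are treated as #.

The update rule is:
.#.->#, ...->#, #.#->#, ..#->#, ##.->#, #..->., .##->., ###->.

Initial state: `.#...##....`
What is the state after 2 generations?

##.##.#.###
.##.####...

.##.####...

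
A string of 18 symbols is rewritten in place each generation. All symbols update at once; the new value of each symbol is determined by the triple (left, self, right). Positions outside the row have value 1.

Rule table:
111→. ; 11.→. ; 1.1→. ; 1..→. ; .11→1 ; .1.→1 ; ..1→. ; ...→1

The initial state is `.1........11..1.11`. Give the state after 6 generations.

.1.111111.1...1.1.
.1.1......1.1.1.1.
.1.1.1111.1.1.1.1.
.1.1.1....1.1.1.1.
.1.1.1.11.1.1.1.1.
.1.1.1.1..1.1.1.1.

.1.1.1.1..1.1.1.1.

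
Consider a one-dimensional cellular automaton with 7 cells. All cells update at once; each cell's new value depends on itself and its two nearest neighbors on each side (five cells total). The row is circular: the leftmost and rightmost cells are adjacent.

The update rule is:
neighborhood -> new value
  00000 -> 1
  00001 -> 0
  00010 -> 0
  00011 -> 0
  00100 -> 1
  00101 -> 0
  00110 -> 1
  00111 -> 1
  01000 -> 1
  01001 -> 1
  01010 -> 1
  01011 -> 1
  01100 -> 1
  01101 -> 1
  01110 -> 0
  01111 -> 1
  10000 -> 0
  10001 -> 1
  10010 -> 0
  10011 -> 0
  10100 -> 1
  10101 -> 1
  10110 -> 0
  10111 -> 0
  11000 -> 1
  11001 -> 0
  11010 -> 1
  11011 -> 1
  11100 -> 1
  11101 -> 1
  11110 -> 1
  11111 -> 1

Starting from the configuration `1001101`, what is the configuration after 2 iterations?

1001110
1101011

1101011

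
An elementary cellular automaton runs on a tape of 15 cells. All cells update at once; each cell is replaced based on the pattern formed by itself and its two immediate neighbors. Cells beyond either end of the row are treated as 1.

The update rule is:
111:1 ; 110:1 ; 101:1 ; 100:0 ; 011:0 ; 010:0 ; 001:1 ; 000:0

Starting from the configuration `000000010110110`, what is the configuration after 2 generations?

000000101011011
000001010101101

000001010101101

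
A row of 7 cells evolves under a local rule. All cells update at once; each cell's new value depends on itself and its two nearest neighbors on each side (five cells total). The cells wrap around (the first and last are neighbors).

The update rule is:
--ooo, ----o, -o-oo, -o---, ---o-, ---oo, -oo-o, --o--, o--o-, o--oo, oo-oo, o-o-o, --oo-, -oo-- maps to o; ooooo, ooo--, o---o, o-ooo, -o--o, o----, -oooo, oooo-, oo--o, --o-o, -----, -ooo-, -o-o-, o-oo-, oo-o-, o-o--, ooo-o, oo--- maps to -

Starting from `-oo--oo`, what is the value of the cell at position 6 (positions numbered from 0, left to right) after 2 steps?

o-o-ooo
--oo---
position 6 holds -

-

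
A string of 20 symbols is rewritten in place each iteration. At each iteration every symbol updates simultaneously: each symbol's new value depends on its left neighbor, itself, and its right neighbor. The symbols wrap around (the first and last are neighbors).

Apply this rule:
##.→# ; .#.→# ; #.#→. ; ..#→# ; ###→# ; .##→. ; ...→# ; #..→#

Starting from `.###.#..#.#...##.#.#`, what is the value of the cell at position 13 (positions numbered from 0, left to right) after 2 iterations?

..##.####.####.#.#.#
##.#..###..###.#.#.#
position 13 holds #

#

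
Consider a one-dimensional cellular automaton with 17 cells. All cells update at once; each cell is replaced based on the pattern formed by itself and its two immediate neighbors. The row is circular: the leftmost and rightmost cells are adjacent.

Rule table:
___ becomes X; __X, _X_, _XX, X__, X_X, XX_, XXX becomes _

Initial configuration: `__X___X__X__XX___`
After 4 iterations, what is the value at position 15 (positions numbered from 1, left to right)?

X___X__________XX
__X___XXXXXXXX___
X___X__________XX  (repeats iteration 1; period 2)
iteration 4: __X___XXXXXXXX___
position 15 holds _

_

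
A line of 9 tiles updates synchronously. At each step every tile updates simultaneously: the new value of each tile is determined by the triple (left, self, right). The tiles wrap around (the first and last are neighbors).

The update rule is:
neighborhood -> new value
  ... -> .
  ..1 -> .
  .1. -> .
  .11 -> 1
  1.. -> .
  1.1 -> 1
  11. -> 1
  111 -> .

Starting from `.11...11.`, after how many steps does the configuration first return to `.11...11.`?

step 1: .11...11.

1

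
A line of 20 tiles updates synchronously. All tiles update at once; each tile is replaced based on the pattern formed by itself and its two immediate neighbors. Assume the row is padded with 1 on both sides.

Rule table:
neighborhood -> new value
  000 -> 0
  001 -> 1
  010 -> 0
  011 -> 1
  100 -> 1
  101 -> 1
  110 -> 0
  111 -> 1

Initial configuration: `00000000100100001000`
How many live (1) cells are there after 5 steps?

14

step 1: 10000001011010010101
step 2: 01000010110101101011
step 3: 10100101101011010111
step 4: 01011011010110101111
step 5: 10110110101101011111
count of 1: 14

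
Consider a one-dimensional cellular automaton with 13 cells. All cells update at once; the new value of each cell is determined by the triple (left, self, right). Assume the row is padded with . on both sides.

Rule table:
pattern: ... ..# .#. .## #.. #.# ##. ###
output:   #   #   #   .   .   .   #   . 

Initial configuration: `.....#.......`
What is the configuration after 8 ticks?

tick 1: ######.######
tick 2: .....#......#
tick 3: ######.######  (repeats tick 1; period 2)
tick 8: .....#......#

.....#......#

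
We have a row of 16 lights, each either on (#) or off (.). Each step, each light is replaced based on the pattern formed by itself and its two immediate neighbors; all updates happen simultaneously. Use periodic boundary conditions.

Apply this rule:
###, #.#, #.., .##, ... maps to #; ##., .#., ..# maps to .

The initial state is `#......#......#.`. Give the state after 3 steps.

.#####..#####..#
#####.#.####.#..
####.#.####.#.#.

####.#.####.#.#.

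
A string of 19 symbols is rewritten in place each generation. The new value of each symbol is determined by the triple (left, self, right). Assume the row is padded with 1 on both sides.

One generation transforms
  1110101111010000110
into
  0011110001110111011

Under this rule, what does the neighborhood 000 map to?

1

At position 13 the neighborhood is 000; the next row has 1 there.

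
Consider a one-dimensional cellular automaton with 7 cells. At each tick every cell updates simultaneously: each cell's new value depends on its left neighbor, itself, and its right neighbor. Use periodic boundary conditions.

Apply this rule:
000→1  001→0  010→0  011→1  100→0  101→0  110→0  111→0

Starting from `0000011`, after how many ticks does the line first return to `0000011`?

5

tick 1: 0111010
tick 2: 0100000
tick 3: 0001111
tick 4: 0101000
tick 5: 0000011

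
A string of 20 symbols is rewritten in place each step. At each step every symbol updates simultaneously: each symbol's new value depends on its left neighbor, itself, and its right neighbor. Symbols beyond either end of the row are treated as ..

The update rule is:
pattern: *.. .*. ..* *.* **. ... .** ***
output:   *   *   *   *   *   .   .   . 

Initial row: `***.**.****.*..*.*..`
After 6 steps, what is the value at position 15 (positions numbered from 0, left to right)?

..**.**...*********.
.*.**.**.*........**
***.**.****......*.*
..**.**...**....****
.*.**.**.*.**..*...*
***.**.****.*****.**
position 15 holds *

*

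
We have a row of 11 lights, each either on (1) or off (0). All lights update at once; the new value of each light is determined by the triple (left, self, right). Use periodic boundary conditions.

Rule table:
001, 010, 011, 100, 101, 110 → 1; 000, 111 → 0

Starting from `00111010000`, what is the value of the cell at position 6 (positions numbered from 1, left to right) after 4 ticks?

01101111000
11111001100
10001111111
11011000000
position 6 holds 0

0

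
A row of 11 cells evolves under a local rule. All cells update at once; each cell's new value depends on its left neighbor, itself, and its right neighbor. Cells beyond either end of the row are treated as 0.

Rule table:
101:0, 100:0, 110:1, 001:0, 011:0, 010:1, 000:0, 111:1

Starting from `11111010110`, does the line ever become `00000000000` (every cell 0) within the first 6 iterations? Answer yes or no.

no

01111010010
00111010010
00011010010
00001010010
00001010010  (fixed point — unchanged through iteration 6)
iteration 6 is 00001010010, still not uniform 0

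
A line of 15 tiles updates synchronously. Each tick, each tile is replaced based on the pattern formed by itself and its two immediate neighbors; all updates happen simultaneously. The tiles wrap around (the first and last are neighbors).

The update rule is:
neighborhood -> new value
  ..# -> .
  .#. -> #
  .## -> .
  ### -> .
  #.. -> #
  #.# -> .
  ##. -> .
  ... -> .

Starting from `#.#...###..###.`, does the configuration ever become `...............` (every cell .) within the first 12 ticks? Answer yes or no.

no

tick 1: #.##.....#.....
tick 2: #...#....##....
tick 3: ##..##.....#...
tick 4: ..#...#....##..
tick 5: ..##..##.....#.
tick 6: ....#...#....##
tick 7: #...##..##.....
tick 8: ##....#...#....
tick 9: ..#...##..##...
tick 10: ..##....#...#..
tick 11: ....#...##..##.
tick 12: ....##....#...#
tick 12 is ....##....#...#, still not uniform .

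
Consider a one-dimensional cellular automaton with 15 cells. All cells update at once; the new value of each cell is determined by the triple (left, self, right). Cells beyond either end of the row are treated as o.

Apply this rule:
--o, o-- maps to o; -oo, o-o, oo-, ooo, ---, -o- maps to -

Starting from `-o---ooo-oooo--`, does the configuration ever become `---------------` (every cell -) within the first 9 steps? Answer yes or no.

no

--o-o--------oo
oo---o------o--
--o-o-o----o-oo
oo-----o--o----
--o---o-oo-o--o
oo-o-o------oo-
------o----o---
o----o-o--o-o-o
-o--o---oo-----
step 9 is -o--o---oo-----, still not uniform -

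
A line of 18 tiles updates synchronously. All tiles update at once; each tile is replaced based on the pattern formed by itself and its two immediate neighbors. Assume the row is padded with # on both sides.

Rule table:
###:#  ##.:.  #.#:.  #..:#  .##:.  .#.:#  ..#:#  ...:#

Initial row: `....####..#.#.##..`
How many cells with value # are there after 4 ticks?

####.##.###.#...##
###......#..####.#
##.#########.##...
#...#######....###
count of #: 11

11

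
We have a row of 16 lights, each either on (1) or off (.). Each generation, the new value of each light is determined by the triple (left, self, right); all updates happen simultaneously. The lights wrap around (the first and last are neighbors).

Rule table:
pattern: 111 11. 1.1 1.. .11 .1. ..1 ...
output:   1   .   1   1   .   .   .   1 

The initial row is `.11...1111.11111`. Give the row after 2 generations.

.1...1...1.1.1.1

1..11..11.1.111.
.1...1...1.1.1.1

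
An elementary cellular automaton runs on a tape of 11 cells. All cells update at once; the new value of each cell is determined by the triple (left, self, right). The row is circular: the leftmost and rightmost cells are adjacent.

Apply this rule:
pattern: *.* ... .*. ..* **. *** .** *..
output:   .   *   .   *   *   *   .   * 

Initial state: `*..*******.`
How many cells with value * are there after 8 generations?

8

generation 1: .**.******.
generation 2: *.*..******
generation 3: *..**.*****
generation 4: ***.*..****
generation 5: ***..**.***
generation 6: *****.*..**
generation 7: *****..**.*
generation 8: *******.*..
count of *: 8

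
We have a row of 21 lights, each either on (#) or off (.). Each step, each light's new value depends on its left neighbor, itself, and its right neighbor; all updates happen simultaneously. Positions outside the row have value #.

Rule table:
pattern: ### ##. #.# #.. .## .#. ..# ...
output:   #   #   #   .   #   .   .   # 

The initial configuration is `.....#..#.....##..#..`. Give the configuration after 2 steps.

####.####.######.###.

.###......###.##.....
####.####.######.###.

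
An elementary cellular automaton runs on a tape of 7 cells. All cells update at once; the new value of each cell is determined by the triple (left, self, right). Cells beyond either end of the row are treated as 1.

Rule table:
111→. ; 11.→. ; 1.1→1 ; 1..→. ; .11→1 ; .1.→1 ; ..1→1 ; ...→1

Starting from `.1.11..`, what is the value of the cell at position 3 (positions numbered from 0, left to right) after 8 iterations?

1

1111..1
.....11
.11111.
11....1
...1111
.111...
11...11
...111.
position 3 holds 1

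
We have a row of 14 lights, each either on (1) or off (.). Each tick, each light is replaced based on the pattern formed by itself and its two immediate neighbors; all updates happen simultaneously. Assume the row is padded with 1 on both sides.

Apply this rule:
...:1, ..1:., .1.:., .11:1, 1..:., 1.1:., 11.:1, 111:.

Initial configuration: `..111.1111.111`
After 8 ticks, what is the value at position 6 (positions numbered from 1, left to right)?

1

tick 1: ..1.1.1..1.1..
tick 2: ..............
tick 3: .111111111111.
tick 4: .1..........1.
tick 5: ...11111111...
tick 6: .1.1......1.1.
tick 7: .....1111.....
tick 8: .111.1..1.111.
position 6 holds 1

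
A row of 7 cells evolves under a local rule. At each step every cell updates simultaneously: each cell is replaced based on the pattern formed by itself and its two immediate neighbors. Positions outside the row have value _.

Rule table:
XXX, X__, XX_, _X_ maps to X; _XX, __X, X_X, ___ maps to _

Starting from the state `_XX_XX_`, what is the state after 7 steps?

____X_X

__X__XX
__XX__X
___XX_X
____X_X
____X_X  (fixed point — unchanged through step 7)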